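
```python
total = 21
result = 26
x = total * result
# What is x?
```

Answer: 546

Derivation:
Trace (tracking x):
total = 21  # -> total = 21
result = 26  # -> result = 26
x = total * result  # -> x = 546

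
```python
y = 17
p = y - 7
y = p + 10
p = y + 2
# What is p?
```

Trace (tracking p):
y = 17  # -> y = 17
p = y - 7  # -> p = 10
y = p + 10  # -> y = 20
p = y + 2  # -> p = 22

Answer: 22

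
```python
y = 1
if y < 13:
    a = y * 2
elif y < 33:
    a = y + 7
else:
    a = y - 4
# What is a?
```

Answer: 2

Derivation:
Trace (tracking a):
y = 1  # -> y = 1
if y < 13:  # condition is True
    a = y * 2  # -> a = 2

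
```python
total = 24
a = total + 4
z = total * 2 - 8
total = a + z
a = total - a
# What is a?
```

Trace (tracking a):
total = 24  # -> total = 24
a = total + 4  # -> a = 28
z = total * 2 - 8  # -> z = 40
total = a + z  # -> total = 68
a = total - a  # -> a = 40

Answer: 40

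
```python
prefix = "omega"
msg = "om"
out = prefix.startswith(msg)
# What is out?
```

Trace (tracking out):
prefix = 'omega'  # -> prefix = 'omega'
msg = 'om'  # -> msg = 'om'
out = prefix.startswith(msg)  # -> out = True

Answer: True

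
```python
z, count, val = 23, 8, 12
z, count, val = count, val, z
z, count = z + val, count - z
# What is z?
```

Answer: 31

Derivation:
Trace (tracking z):
z, count, val = (23, 8, 12)  # -> z = 23, count = 8, val = 12
z, count, val = (count, val, z)  # -> z = 8, count = 12, val = 23
z, count = (z + val, count - z)  # -> z = 31, count = 4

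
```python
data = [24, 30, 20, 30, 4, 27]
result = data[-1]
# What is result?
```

Answer: 27

Derivation:
Trace (tracking result):
data = [24, 30, 20, 30, 4, 27]  # -> data = [24, 30, 20, 30, 4, 27]
result = data[-1]  # -> result = 27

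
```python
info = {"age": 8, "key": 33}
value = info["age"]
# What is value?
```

Answer: 8

Derivation:
Trace (tracking value):
info = {'age': 8, 'key': 33}  # -> info = {'age': 8, 'key': 33}
value = info['age']  # -> value = 8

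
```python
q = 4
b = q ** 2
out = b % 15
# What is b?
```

Trace (tracking b):
q = 4  # -> q = 4
b = q ** 2  # -> b = 16
out = b % 15  # -> out = 1

Answer: 16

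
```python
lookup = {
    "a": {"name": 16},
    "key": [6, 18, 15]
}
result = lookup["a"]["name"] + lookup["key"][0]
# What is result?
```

Answer: 22

Derivation:
Trace (tracking result):
lookup = {'a': {'name': 16}, 'key': [6, 18, 15]}  # -> lookup = {'a': {'name': 16}, 'key': [6, 18, 15]}
result = lookup['a']['name'] + lookup['key'][0]  # -> result = 22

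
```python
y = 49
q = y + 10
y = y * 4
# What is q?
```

Answer: 59

Derivation:
Trace (tracking q):
y = 49  # -> y = 49
q = y + 10  # -> q = 59
y = y * 4  # -> y = 196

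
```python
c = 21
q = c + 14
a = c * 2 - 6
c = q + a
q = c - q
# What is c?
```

Answer: 71

Derivation:
Trace (tracking c):
c = 21  # -> c = 21
q = c + 14  # -> q = 35
a = c * 2 - 6  # -> a = 36
c = q + a  # -> c = 71
q = c - q  # -> q = 36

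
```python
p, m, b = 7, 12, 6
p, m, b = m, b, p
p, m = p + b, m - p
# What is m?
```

Answer: -6

Derivation:
Trace (tracking m):
p, m, b = (7, 12, 6)  # -> p = 7, m = 12, b = 6
p, m, b = (m, b, p)  # -> p = 12, m = 6, b = 7
p, m = (p + b, m - p)  # -> p = 19, m = -6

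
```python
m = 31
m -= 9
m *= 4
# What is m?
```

Answer: 88

Derivation:
Trace (tracking m):
m = 31  # -> m = 31
m -= 9  # -> m = 22
m *= 4  # -> m = 88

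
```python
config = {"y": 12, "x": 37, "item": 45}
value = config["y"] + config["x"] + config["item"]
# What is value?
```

Trace (tracking value):
config = {'y': 12, 'x': 37, 'item': 45}  # -> config = {'y': 12, 'x': 37, 'item': 45}
value = config['y'] + config['x'] + config['item']  # -> value = 94

Answer: 94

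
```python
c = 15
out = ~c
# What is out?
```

Answer: -16

Derivation:
Trace (tracking out):
c = 15  # -> c = 15
out = ~c  # -> out = -16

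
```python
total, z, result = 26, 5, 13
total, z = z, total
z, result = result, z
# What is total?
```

Trace (tracking total):
total, z, result = (26, 5, 13)  # -> total = 26, z = 5, result = 13
total, z = (z, total)  # -> total = 5, z = 26
z, result = (result, z)  # -> z = 13, result = 26

Answer: 5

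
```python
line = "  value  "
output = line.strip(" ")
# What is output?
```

Answer: 'value'

Derivation:
Trace (tracking output):
line = '  value  '  # -> line = '  value  '
output = line.strip(' ')  # -> output = 'value'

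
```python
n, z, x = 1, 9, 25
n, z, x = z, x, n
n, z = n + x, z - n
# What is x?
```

Answer: 1

Derivation:
Trace (tracking x):
n, z, x = (1, 9, 25)  # -> n = 1, z = 9, x = 25
n, z, x = (z, x, n)  # -> n = 9, z = 25, x = 1
n, z = (n + x, z - n)  # -> n = 10, z = 16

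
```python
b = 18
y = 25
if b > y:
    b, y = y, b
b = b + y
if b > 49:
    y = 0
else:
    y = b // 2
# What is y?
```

Trace (tracking y):
b = 18  # -> b = 18
y = 25  # -> y = 25
if b > y:  # condition is False
b = b + y  # -> b = 43
if b > 49:  # condition is False
else:
    y = b // 2  # -> y = 21

Answer: 21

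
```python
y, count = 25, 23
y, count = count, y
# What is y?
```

Answer: 23

Derivation:
Trace (tracking y):
y, count = (25, 23)  # -> y = 25, count = 23
y, count = (count, y)  # -> y = 23, count = 25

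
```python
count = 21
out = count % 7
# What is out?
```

Trace (tracking out):
count = 21  # -> count = 21
out = count % 7  # -> out = 0

Answer: 0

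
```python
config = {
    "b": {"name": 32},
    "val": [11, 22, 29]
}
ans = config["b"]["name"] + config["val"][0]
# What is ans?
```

Answer: 43

Derivation:
Trace (tracking ans):
config = {'b': {'name': 32}, 'val': [11, 22, 29]}  # -> config = {'b': {'name': 32}, 'val': [11, 22, 29]}
ans = config['b']['name'] + config['val'][0]  # -> ans = 43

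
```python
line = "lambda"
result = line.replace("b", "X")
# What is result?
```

Trace (tracking result):
line = 'lambda'  # -> line = 'lambda'
result = line.replace('b', 'X')  # -> result = 'lamXda'

Answer: 'lamXda'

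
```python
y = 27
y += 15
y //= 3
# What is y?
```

Trace (tracking y):
y = 27  # -> y = 27
y += 15  # -> y = 42
y //= 3  # -> y = 14

Answer: 14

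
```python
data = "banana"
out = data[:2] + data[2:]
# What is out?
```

Answer: 'banana'

Derivation:
Trace (tracking out):
data = 'banana'  # -> data = 'banana'
out = data[:2] + data[2:]  # -> out = 'banana'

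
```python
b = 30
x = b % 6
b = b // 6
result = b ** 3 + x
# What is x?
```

Trace (tracking x):
b = 30  # -> b = 30
x = b % 6  # -> x = 0
b = b // 6  # -> b = 5
result = b ** 3 + x  # -> result = 125

Answer: 0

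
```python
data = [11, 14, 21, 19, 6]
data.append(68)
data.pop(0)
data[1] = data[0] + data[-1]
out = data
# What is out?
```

Trace (tracking out):
data = [11, 14, 21, 19, 6]  # -> data = [11, 14, 21, 19, 6]
data.append(68)  # -> data = [11, 14, 21, 19, 6, 68]
data.pop(0)  # -> data = [14, 21, 19, 6, 68]
data[1] = data[0] + data[-1]  # -> data = [14, 82, 19, 6, 68]
out = data  # -> out = [14, 82, 19, 6, 68]

Answer: [14, 82, 19, 6, 68]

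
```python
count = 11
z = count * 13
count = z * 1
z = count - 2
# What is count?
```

Trace (tracking count):
count = 11  # -> count = 11
z = count * 13  # -> z = 143
count = z * 1  # -> count = 143
z = count - 2  # -> z = 141

Answer: 143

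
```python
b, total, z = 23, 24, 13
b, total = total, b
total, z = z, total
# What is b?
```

Answer: 24

Derivation:
Trace (tracking b):
b, total, z = (23, 24, 13)  # -> b = 23, total = 24, z = 13
b, total = (total, b)  # -> b = 24, total = 23
total, z = (z, total)  # -> total = 13, z = 23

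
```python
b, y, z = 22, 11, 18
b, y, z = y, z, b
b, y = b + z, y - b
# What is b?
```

Answer: 33

Derivation:
Trace (tracking b):
b, y, z = (22, 11, 18)  # -> b = 22, y = 11, z = 18
b, y, z = (y, z, b)  # -> b = 11, y = 18, z = 22
b, y = (b + z, y - b)  # -> b = 33, y = 7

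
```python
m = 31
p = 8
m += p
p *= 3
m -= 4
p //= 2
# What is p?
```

Answer: 12

Derivation:
Trace (tracking p):
m = 31  # -> m = 31
p = 8  # -> p = 8
m += p  # -> m = 39
p *= 3  # -> p = 24
m -= 4  # -> m = 35
p //= 2  # -> p = 12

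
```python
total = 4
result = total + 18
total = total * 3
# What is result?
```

Answer: 22

Derivation:
Trace (tracking result):
total = 4  # -> total = 4
result = total + 18  # -> result = 22
total = total * 3  # -> total = 12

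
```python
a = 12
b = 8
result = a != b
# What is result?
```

Trace (tracking result):
a = 12  # -> a = 12
b = 8  # -> b = 8
result = a != b  # -> result = True

Answer: True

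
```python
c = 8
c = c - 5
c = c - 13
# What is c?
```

Answer: -10

Derivation:
Trace (tracking c):
c = 8  # -> c = 8
c = c - 5  # -> c = 3
c = c - 13  # -> c = -10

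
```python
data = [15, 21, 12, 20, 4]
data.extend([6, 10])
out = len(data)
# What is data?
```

Answer: [15, 21, 12, 20, 4, 6, 10]

Derivation:
Trace (tracking data):
data = [15, 21, 12, 20, 4]  # -> data = [15, 21, 12, 20, 4]
data.extend([6, 10])  # -> data = [15, 21, 12, 20, 4, 6, 10]
out = len(data)  # -> out = 7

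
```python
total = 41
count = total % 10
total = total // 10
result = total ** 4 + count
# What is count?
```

Answer: 1

Derivation:
Trace (tracking count):
total = 41  # -> total = 41
count = total % 10  # -> count = 1
total = total // 10  # -> total = 4
result = total ** 4 + count  # -> result = 257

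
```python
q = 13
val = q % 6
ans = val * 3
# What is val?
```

Answer: 1

Derivation:
Trace (tracking val):
q = 13  # -> q = 13
val = q % 6  # -> val = 1
ans = val * 3  # -> ans = 3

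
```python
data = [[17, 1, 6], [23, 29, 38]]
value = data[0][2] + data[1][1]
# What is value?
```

Trace (tracking value):
data = [[17, 1, 6], [23, 29, 38]]  # -> data = [[17, 1, 6], [23, 29, 38]]
value = data[0][2] + data[1][1]  # -> value = 35

Answer: 35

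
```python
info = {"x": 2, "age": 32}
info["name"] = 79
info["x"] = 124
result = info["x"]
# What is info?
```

Trace (tracking info):
info = {'x': 2, 'age': 32}  # -> info = {'x': 2, 'age': 32}
info['name'] = 79  # -> info = {'x': 2, 'age': 32, 'name': 79}
info['x'] = 124  # -> info = {'x': 124, 'age': 32, 'name': 79}
result = info['x']  # -> result = 124

Answer: {'x': 124, 'age': 32, 'name': 79}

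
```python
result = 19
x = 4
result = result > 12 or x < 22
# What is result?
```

Answer: True

Derivation:
Trace (tracking result):
result = 19  # -> result = 19
x = 4  # -> x = 4
result = result > 12 or x < 22  # -> result = True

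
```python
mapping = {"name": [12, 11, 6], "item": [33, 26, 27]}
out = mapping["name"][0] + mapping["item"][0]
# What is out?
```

Trace (tracking out):
mapping = {'name': [12, 11, 6], 'item': [33, 26, 27]}  # -> mapping = {'name': [12, 11, 6], 'item': [33, 26, 27]}
out = mapping['name'][0] + mapping['item'][0]  # -> out = 45

Answer: 45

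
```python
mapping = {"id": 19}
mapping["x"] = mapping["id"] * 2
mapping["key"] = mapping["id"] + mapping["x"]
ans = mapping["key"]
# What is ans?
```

Trace (tracking ans):
mapping = {'id': 19}  # -> mapping = {'id': 19}
mapping['x'] = mapping['id'] * 2  # -> mapping = {'id': 19, 'x': 38}
mapping['key'] = mapping['id'] + mapping['x']  # -> mapping = {'id': 19, 'x': 38, 'key': 57}
ans = mapping['key']  # -> ans = 57

Answer: 57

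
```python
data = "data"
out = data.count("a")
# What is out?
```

Answer: 2

Derivation:
Trace (tracking out):
data = 'data'  # -> data = 'data'
out = data.count('a')  # -> out = 2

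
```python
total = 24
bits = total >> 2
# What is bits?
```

Trace (tracking bits):
total = 24  # -> total = 24
bits = total >> 2  # -> bits = 6

Answer: 6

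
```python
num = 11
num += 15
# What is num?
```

Answer: 26

Derivation:
Trace (tracking num):
num = 11  # -> num = 11
num += 15  # -> num = 26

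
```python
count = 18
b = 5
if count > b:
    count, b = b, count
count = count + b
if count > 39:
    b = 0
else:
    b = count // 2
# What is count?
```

Answer: 23

Derivation:
Trace (tracking count):
count = 18  # -> count = 18
b = 5  # -> b = 5
if count > b:  # condition is True
    count, b = (b, count)  # -> count = 5, b = 18
count = count + b  # -> count = 23
if count > 39:  # condition is False
else:
    b = count // 2  # -> b = 11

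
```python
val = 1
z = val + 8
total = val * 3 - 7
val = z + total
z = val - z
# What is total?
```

Trace (tracking total):
val = 1  # -> val = 1
z = val + 8  # -> z = 9
total = val * 3 - 7  # -> total = -4
val = z + total  # -> val = 5
z = val - z  # -> z = -4

Answer: -4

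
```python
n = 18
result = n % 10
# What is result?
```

Answer: 8

Derivation:
Trace (tracking result):
n = 18  # -> n = 18
result = n % 10  # -> result = 8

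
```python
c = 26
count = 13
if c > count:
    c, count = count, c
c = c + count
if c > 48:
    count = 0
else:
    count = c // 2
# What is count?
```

Trace (tracking count):
c = 26  # -> c = 26
count = 13  # -> count = 13
if c > count:  # condition is True
    c, count = (count, c)  # -> c = 13, count = 26
c = c + count  # -> c = 39
if c > 48:  # condition is False
else:
    count = c // 2  # -> count = 19

Answer: 19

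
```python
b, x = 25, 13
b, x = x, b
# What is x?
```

Trace (tracking x):
b, x = (25, 13)  # -> b = 25, x = 13
b, x = (x, b)  # -> b = 13, x = 25

Answer: 25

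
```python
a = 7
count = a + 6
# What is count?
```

Answer: 13

Derivation:
Trace (tracking count):
a = 7  # -> a = 7
count = a + 6  # -> count = 13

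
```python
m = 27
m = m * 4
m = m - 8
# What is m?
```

Answer: 100

Derivation:
Trace (tracking m):
m = 27  # -> m = 27
m = m * 4  # -> m = 108
m = m - 8  # -> m = 100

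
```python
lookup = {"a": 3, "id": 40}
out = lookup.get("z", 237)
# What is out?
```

Trace (tracking out):
lookup = {'a': 3, 'id': 40}  # -> lookup = {'a': 3, 'id': 40}
out = lookup.get('z', 237)  # -> out = 237

Answer: 237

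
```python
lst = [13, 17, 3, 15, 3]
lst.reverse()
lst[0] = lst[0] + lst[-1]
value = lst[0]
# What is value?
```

Answer: 16

Derivation:
Trace (tracking value):
lst = [13, 17, 3, 15, 3]  # -> lst = [13, 17, 3, 15, 3]
lst.reverse()  # -> lst = [3, 15, 3, 17, 13]
lst[0] = lst[0] + lst[-1]  # -> lst = [16, 15, 3, 17, 13]
value = lst[0]  # -> value = 16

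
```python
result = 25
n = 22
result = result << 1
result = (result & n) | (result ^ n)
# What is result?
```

Answer: 54

Derivation:
Trace (tracking result):
result = 25  # -> result = 25
n = 22  # -> n = 22
result = result << 1  # -> result = 50
result = result & n | result ^ n  # -> result = 54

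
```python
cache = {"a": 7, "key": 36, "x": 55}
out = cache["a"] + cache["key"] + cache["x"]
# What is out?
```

Trace (tracking out):
cache = {'a': 7, 'key': 36, 'x': 55}  # -> cache = {'a': 7, 'key': 36, 'x': 55}
out = cache['a'] + cache['key'] + cache['x']  # -> out = 98

Answer: 98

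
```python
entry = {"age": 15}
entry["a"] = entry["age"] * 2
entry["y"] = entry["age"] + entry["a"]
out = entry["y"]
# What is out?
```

Answer: 45

Derivation:
Trace (tracking out):
entry = {'age': 15}  # -> entry = {'age': 15}
entry['a'] = entry['age'] * 2  # -> entry = {'age': 15, 'a': 30}
entry['y'] = entry['age'] + entry['a']  # -> entry = {'age': 15, 'a': 30, 'y': 45}
out = entry['y']  # -> out = 45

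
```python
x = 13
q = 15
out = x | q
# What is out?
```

Answer: 15

Derivation:
Trace (tracking out):
x = 13  # -> x = 13
q = 15  # -> q = 15
out = x | q  # -> out = 15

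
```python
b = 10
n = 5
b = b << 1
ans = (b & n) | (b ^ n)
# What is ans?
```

Answer: 21

Derivation:
Trace (tracking ans):
b = 10  # -> b = 10
n = 5  # -> n = 5
b = b << 1  # -> b = 20
ans = b & n | b ^ n  # -> ans = 21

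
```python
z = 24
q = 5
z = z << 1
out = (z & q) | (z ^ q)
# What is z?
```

Trace (tracking z):
z = 24  # -> z = 24
q = 5  # -> q = 5
z = z << 1  # -> z = 48
out = z & q | z ^ q  # -> out = 53

Answer: 48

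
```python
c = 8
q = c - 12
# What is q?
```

Trace (tracking q):
c = 8  # -> c = 8
q = c - 12  # -> q = -4

Answer: -4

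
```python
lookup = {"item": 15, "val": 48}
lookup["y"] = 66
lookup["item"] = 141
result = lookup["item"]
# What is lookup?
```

Trace (tracking lookup):
lookup = {'item': 15, 'val': 48}  # -> lookup = {'item': 15, 'val': 48}
lookup['y'] = 66  # -> lookup = {'item': 15, 'val': 48, 'y': 66}
lookup['item'] = 141  # -> lookup = {'item': 141, 'val': 48, 'y': 66}
result = lookup['item']  # -> result = 141

Answer: {'item': 141, 'val': 48, 'y': 66}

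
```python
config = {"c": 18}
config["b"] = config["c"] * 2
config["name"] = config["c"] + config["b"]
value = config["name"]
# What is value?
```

Trace (tracking value):
config = {'c': 18}  # -> config = {'c': 18}
config['b'] = config['c'] * 2  # -> config = {'c': 18, 'b': 36}
config['name'] = config['c'] + config['b']  # -> config = {'c': 18, 'b': 36, 'name': 54}
value = config['name']  # -> value = 54

Answer: 54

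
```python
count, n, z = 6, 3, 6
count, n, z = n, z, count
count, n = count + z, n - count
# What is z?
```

Trace (tracking z):
count, n, z = (6, 3, 6)  # -> count = 6, n = 3, z = 6
count, n, z = (n, z, count)  # -> count = 3, n = 6, z = 6
count, n = (count + z, n - count)  # -> count = 9, n = 3

Answer: 6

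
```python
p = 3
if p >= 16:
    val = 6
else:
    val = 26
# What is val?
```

Answer: 26

Derivation:
Trace (tracking val):
p = 3  # -> p = 3
if p >= 16:  # condition is False
else:
    val = 26  # -> val = 26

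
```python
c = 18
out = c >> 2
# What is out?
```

Trace (tracking out):
c = 18  # -> c = 18
out = c >> 2  # -> out = 4

Answer: 4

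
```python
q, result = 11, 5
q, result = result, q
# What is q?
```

Answer: 5

Derivation:
Trace (tracking q):
q, result = (11, 5)  # -> q = 11, result = 5
q, result = (result, q)  # -> q = 5, result = 11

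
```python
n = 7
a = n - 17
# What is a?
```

Trace (tracking a):
n = 7  # -> n = 7
a = n - 17  # -> a = -10

Answer: -10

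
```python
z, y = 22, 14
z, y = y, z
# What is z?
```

Answer: 14

Derivation:
Trace (tracking z):
z, y = (22, 14)  # -> z = 22, y = 14
z, y = (y, z)  # -> z = 14, y = 22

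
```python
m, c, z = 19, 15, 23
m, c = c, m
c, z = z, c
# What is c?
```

Trace (tracking c):
m, c, z = (19, 15, 23)  # -> m = 19, c = 15, z = 23
m, c = (c, m)  # -> m = 15, c = 19
c, z = (z, c)  # -> c = 23, z = 19

Answer: 23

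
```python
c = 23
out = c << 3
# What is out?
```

Answer: 184

Derivation:
Trace (tracking out):
c = 23  # -> c = 23
out = c << 3  # -> out = 184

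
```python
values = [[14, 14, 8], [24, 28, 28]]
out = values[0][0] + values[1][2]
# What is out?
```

Answer: 42

Derivation:
Trace (tracking out):
values = [[14, 14, 8], [24, 28, 28]]  # -> values = [[14, 14, 8], [24, 28, 28]]
out = values[0][0] + values[1][2]  # -> out = 42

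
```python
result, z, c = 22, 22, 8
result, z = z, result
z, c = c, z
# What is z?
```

Trace (tracking z):
result, z, c = (22, 22, 8)  # -> result = 22, z = 22, c = 8
result, z = (z, result)  # -> result = 22, z = 22
z, c = (c, z)  # -> z = 8, c = 22

Answer: 8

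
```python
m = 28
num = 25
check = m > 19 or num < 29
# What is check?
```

Trace (tracking check):
m = 28  # -> m = 28
num = 25  # -> num = 25
check = m > 19 or num < 29  # -> check = True

Answer: True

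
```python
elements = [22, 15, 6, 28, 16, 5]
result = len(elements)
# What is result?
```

Answer: 6

Derivation:
Trace (tracking result):
elements = [22, 15, 6, 28, 16, 5]  # -> elements = [22, 15, 6, 28, 16, 5]
result = len(elements)  # -> result = 6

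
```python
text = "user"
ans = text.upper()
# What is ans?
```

Trace (tracking ans):
text = 'user'  # -> text = 'user'
ans = text.upper()  # -> ans = 'USER'

Answer: 'USER'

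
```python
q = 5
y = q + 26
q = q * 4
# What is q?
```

Answer: 20

Derivation:
Trace (tracking q):
q = 5  # -> q = 5
y = q + 26  # -> y = 31
q = q * 4  # -> q = 20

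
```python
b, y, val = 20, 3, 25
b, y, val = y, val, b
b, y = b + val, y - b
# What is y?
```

Answer: 22

Derivation:
Trace (tracking y):
b, y, val = (20, 3, 25)  # -> b = 20, y = 3, val = 25
b, y, val = (y, val, b)  # -> b = 3, y = 25, val = 20
b, y = (b + val, y - b)  # -> b = 23, y = 22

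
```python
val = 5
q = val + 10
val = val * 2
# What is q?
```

Answer: 15

Derivation:
Trace (tracking q):
val = 5  # -> val = 5
q = val + 10  # -> q = 15
val = val * 2  # -> val = 10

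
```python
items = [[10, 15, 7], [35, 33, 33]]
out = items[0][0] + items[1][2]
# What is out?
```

Answer: 43

Derivation:
Trace (tracking out):
items = [[10, 15, 7], [35, 33, 33]]  # -> items = [[10, 15, 7], [35, 33, 33]]
out = items[0][0] + items[1][2]  # -> out = 43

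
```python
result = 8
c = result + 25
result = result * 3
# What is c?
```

Answer: 33

Derivation:
Trace (tracking c):
result = 8  # -> result = 8
c = result + 25  # -> c = 33
result = result * 3  # -> result = 24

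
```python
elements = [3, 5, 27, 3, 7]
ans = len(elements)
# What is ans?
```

Trace (tracking ans):
elements = [3, 5, 27, 3, 7]  # -> elements = [3, 5, 27, 3, 7]
ans = len(elements)  # -> ans = 5

Answer: 5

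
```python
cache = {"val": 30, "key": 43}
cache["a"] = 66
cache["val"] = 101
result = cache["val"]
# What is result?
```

Answer: 101

Derivation:
Trace (tracking result):
cache = {'val': 30, 'key': 43}  # -> cache = {'val': 30, 'key': 43}
cache['a'] = 66  # -> cache = {'val': 30, 'key': 43, 'a': 66}
cache['val'] = 101  # -> cache = {'val': 101, 'key': 43, 'a': 66}
result = cache['val']  # -> result = 101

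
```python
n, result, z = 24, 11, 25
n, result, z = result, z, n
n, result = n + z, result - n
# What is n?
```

Trace (tracking n):
n, result, z = (24, 11, 25)  # -> n = 24, result = 11, z = 25
n, result, z = (result, z, n)  # -> n = 11, result = 25, z = 24
n, result = (n + z, result - n)  # -> n = 35, result = 14

Answer: 35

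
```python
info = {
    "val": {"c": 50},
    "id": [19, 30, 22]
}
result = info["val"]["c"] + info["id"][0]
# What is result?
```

Trace (tracking result):
info = {'val': {'c': 50}, 'id': [19, 30, 22]}  # -> info = {'val': {'c': 50}, 'id': [19, 30, 22]}
result = info['val']['c'] + info['id'][0]  # -> result = 69

Answer: 69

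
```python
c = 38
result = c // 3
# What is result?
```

Answer: 12

Derivation:
Trace (tracking result):
c = 38  # -> c = 38
result = c // 3  # -> result = 12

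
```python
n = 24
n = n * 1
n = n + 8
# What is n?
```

Trace (tracking n):
n = 24  # -> n = 24
n = n * 1  # -> n = 24
n = n + 8  # -> n = 32

Answer: 32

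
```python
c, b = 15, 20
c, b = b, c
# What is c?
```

Answer: 20

Derivation:
Trace (tracking c):
c, b = (15, 20)  # -> c = 15, b = 20
c, b = (b, c)  # -> c = 20, b = 15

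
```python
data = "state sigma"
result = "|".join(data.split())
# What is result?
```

Trace (tracking result):
data = 'state sigma'  # -> data = 'state sigma'
result = '|'.join(data.split())  # -> result = 'state|sigma'

Answer: 'state|sigma'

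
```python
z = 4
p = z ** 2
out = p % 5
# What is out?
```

Answer: 1

Derivation:
Trace (tracking out):
z = 4  # -> z = 4
p = z ** 2  # -> p = 16
out = p % 5  # -> out = 1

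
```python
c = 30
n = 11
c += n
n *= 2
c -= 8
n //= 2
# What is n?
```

Answer: 11

Derivation:
Trace (tracking n):
c = 30  # -> c = 30
n = 11  # -> n = 11
c += n  # -> c = 41
n *= 2  # -> n = 22
c -= 8  # -> c = 33
n //= 2  # -> n = 11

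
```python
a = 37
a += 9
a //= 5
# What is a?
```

Trace (tracking a):
a = 37  # -> a = 37
a += 9  # -> a = 46
a //= 5  # -> a = 9

Answer: 9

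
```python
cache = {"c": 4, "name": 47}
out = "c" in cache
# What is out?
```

Trace (tracking out):
cache = {'c': 4, 'name': 47}  # -> cache = {'c': 4, 'name': 47}
out = 'c' in cache  # -> out = True

Answer: True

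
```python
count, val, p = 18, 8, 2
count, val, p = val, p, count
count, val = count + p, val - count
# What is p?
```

Trace (tracking p):
count, val, p = (18, 8, 2)  # -> count = 18, val = 8, p = 2
count, val, p = (val, p, count)  # -> count = 8, val = 2, p = 18
count, val = (count + p, val - count)  # -> count = 26, val = -6

Answer: 18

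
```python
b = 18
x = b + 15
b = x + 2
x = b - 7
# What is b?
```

Trace (tracking b):
b = 18  # -> b = 18
x = b + 15  # -> x = 33
b = x + 2  # -> b = 35
x = b - 7  # -> x = 28

Answer: 35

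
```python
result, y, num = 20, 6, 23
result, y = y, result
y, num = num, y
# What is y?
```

Trace (tracking y):
result, y, num = (20, 6, 23)  # -> result = 20, y = 6, num = 23
result, y = (y, result)  # -> result = 6, y = 20
y, num = (num, y)  # -> y = 23, num = 20

Answer: 23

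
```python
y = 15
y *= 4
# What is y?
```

Answer: 60

Derivation:
Trace (tracking y):
y = 15  # -> y = 15
y *= 4  # -> y = 60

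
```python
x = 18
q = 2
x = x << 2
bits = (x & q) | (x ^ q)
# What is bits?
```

Answer: 74

Derivation:
Trace (tracking bits):
x = 18  # -> x = 18
q = 2  # -> q = 2
x = x << 2  # -> x = 72
bits = x & q | x ^ q  # -> bits = 74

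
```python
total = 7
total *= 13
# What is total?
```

Answer: 91

Derivation:
Trace (tracking total):
total = 7  # -> total = 7
total *= 13  # -> total = 91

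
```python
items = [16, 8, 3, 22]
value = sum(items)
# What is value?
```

Trace (tracking value):
items = [16, 8, 3, 22]  # -> items = [16, 8, 3, 22]
value = sum(items)  # -> value = 49

Answer: 49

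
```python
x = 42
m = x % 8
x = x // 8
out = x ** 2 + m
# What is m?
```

Answer: 2

Derivation:
Trace (tracking m):
x = 42  # -> x = 42
m = x % 8  # -> m = 2
x = x // 8  # -> x = 5
out = x ** 2 + m  # -> out = 27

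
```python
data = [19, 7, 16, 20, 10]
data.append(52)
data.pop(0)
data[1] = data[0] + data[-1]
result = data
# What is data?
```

Trace (tracking data):
data = [19, 7, 16, 20, 10]  # -> data = [19, 7, 16, 20, 10]
data.append(52)  # -> data = [19, 7, 16, 20, 10, 52]
data.pop(0)  # -> data = [7, 16, 20, 10, 52]
data[1] = data[0] + data[-1]  # -> data = [7, 59, 20, 10, 52]
result = data  # -> result = [7, 59, 20, 10, 52]

Answer: [7, 59, 20, 10, 52]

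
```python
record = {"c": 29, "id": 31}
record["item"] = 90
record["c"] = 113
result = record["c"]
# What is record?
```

Trace (tracking record):
record = {'c': 29, 'id': 31}  # -> record = {'c': 29, 'id': 31}
record['item'] = 90  # -> record = {'c': 29, 'id': 31, 'item': 90}
record['c'] = 113  # -> record = {'c': 113, 'id': 31, 'item': 90}
result = record['c']  # -> result = 113

Answer: {'c': 113, 'id': 31, 'item': 90}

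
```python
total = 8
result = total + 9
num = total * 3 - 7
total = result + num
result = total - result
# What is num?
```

Trace (tracking num):
total = 8  # -> total = 8
result = total + 9  # -> result = 17
num = total * 3 - 7  # -> num = 17
total = result + num  # -> total = 34
result = total - result  # -> result = 17

Answer: 17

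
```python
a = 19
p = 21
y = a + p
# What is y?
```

Answer: 40

Derivation:
Trace (tracking y):
a = 19  # -> a = 19
p = 21  # -> p = 21
y = a + p  # -> y = 40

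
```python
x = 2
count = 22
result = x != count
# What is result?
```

Trace (tracking result):
x = 2  # -> x = 2
count = 22  # -> count = 22
result = x != count  # -> result = True

Answer: True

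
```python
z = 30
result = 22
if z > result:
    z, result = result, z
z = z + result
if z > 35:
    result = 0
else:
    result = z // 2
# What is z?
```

Answer: 52

Derivation:
Trace (tracking z):
z = 30  # -> z = 30
result = 22  # -> result = 22
if z > result:  # condition is True
    z, result = (result, z)  # -> z = 22, result = 30
z = z + result  # -> z = 52
if z > 35:  # condition is True
    result = 0  # -> result = 0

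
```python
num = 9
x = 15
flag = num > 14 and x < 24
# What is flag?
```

Answer: False

Derivation:
Trace (tracking flag):
num = 9  # -> num = 9
x = 15  # -> x = 15
flag = num > 14 and x < 24  # -> flag = False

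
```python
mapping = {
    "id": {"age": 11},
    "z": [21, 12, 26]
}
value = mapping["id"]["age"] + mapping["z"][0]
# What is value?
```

Trace (tracking value):
mapping = {'id': {'age': 11}, 'z': [21, 12, 26]}  # -> mapping = {'id': {'age': 11}, 'z': [21, 12, 26]}
value = mapping['id']['age'] + mapping['z'][0]  # -> value = 32

Answer: 32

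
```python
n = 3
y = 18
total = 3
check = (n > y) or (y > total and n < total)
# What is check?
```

Answer: False

Derivation:
Trace (tracking check):
n = 3  # -> n = 3
y = 18  # -> y = 18
total = 3  # -> total = 3
check = n > y or (y > total and n < total)  # -> check = False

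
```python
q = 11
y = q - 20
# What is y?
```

Trace (tracking y):
q = 11  # -> q = 11
y = q - 20  # -> y = -9

Answer: -9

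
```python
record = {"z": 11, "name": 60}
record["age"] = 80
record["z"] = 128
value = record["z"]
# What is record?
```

Answer: {'z': 128, 'name': 60, 'age': 80}

Derivation:
Trace (tracking record):
record = {'z': 11, 'name': 60}  # -> record = {'z': 11, 'name': 60}
record['age'] = 80  # -> record = {'z': 11, 'name': 60, 'age': 80}
record['z'] = 128  # -> record = {'z': 128, 'name': 60, 'age': 80}
value = record['z']  # -> value = 128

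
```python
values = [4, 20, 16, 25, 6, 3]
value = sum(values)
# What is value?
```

Trace (tracking value):
values = [4, 20, 16, 25, 6, 3]  # -> values = [4, 20, 16, 25, 6, 3]
value = sum(values)  # -> value = 74

Answer: 74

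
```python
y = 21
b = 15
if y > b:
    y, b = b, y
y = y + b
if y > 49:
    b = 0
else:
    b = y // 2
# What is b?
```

Trace (tracking b):
y = 21  # -> y = 21
b = 15  # -> b = 15
if y > b:  # condition is True
    y, b = (b, y)  # -> y = 15, b = 21
y = y + b  # -> y = 36
if y > 49:  # condition is False
else:
    b = y // 2  # -> b = 18

Answer: 18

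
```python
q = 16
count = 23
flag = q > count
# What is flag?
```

Trace (tracking flag):
q = 16  # -> q = 16
count = 23  # -> count = 23
flag = q > count  # -> flag = False

Answer: False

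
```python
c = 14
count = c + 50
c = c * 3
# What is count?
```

Answer: 64

Derivation:
Trace (tracking count):
c = 14  # -> c = 14
count = c + 50  # -> count = 64
c = c * 3  # -> c = 42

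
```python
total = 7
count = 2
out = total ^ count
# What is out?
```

Answer: 5

Derivation:
Trace (tracking out):
total = 7  # -> total = 7
count = 2  # -> count = 2
out = total ^ count  # -> out = 5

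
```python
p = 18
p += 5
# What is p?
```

Answer: 23

Derivation:
Trace (tracking p):
p = 18  # -> p = 18
p += 5  # -> p = 23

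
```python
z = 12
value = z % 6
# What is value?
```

Answer: 0

Derivation:
Trace (tracking value):
z = 12  # -> z = 12
value = z % 6  # -> value = 0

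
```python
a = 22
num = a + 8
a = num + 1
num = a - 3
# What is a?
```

Trace (tracking a):
a = 22  # -> a = 22
num = a + 8  # -> num = 30
a = num + 1  # -> a = 31
num = a - 3  # -> num = 28

Answer: 31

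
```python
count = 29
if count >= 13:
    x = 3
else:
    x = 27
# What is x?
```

Answer: 3

Derivation:
Trace (tracking x):
count = 29  # -> count = 29
if count >= 13:  # condition is True
    x = 3  # -> x = 3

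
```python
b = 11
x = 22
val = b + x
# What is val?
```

Answer: 33

Derivation:
Trace (tracking val):
b = 11  # -> b = 11
x = 22  # -> x = 22
val = b + x  # -> val = 33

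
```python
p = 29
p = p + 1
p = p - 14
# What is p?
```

Answer: 16

Derivation:
Trace (tracking p):
p = 29  # -> p = 29
p = p + 1  # -> p = 30
p = p - 14  # -> p = 16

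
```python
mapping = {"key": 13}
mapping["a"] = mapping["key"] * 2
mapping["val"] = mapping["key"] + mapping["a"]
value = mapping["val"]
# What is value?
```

Answer: 39

Derivation:
Trace (tracking value):
mapping = {'key': 13}  # -> mapping = {'key': 13}
mapping['a'] = mapping['key'] * 2  # -> mapping = {'key': 13, 'a': 26}
mapping['val'] = mapping['key'] + mapping['a']  # -> mapping = {'key': 13, 'a': 26, 'val': 39}
value = mapping['val']  # -> value = 39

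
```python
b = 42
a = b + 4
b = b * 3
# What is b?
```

Answer: 126

Derivation:
Trace (tracking b):
b = 42  # -> b = 42
a = b + 4  # -> a = 46
b = b * 3  # -> b = 126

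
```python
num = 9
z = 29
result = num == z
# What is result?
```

Answer: False

Derivation:
Trace (tracking result):
num = 9  # -> num = 9
z = 29  # -> z = 29
result = num == z  # -> result = False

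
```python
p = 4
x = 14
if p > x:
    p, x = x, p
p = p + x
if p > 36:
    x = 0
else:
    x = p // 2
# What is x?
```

Answer: 9

Derivation:
Trace (tracking x):
p = 4  # -> p = 4
x = 14  # -> x = 14
if p > x:  # condition is False
p = p + x  # -> p = 18
if p > 36:  # condition is False
else:
    x = p // 2  # -> x = 9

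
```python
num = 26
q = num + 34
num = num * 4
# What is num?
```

Trace (tracking num):
num = 26  # -> num = 26
q = num + 34  # -> q = 60
num = num * 4  # -> num = 104

Answer: 104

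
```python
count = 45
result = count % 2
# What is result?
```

Answer: 1

Derivation:
Trace (tracking result):
count = 45  # -> count = 45
result = count % 2  # -> result = 1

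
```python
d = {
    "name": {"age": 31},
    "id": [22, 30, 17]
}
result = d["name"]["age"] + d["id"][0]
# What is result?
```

Answer: 53

Derivation:
Trace (tracking result):
d = {'name': {'age': 31}, 'id': [22, 30, 17]}  # -> d = {'name': {'age': 31}, 'id': [22, 30, 17]}
result = d['name']['age'] + d['id'][0]  # -> result = 53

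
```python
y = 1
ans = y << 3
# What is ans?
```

Answer: 8

Derivation:
Trace (tracking ans):
y = 1  # -> y = 1
ans = y << 3  # -> ans = 8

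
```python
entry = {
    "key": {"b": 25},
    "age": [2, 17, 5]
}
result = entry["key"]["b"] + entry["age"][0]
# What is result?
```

Trace (tracking result):
entry = {'key': {'b': 25}, 'age': [2, 17, 5]}  # -> entry = {'key': {'b': 25}, 'age': [2, 17, 5]}
result = entry['key']['b'] + entry['age'][0]  # -> result = 27

Answer: 27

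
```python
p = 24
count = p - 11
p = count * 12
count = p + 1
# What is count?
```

Answer: 157

Derivation:
Trace (tracking count):
p = 24  # -> p = 24
count = p - 11  # -> count = 13
p = count * 12  # -> p = 156
count = p + 1  # -> count = 157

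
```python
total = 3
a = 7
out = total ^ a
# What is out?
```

Trace (tracking out):
total = 3  # -> total = 3
a = 7  # -> a = 7
out = total ^ a  # -> out = 4

Answer: 4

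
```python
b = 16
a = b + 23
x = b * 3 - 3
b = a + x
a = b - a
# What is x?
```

Answer: 45

Derivation:
Trace (tracking x):
b = 16  # -> b = 16
a = b + 23  # -> a = 39
x = b * 3 - 3  # -> x = 45
b = a + x  # -> b = 84
a = b - a  # -> a = 45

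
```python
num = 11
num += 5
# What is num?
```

Answer: 16

Derivation:
Trace (tracking num):
num = 11  # -> num = 11
num += 5  # -> num = 16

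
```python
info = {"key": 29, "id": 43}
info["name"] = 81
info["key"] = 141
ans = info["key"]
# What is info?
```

Answer: {'key': 141, 'id': 43, 'name': 81}

Derivation:
Trace (tracking info):
info = {'key': 29, 'id': 43}  # -> info = {'key': 29, 'id': 43}
info['name'] = 81  # -> info = {'key': 29, 'id': 43, 'name': 81}
info['key'] = 141  # -> info = {'key': 141, 'id': 43, 'name': 81}
ans = info['key']  # -> ans = 141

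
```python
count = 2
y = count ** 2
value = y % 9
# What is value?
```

Trace (tracking value):
count = 2  # -> count = 2
y = count ** 2  # -> y = 4
value = y % 9  # -> value = 4

Answer: 4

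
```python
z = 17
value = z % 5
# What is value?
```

Answer: 2

Derivation:
Trace (tracking value):
z = 17  # -> z = 17
value = z % 5  # -> value = 2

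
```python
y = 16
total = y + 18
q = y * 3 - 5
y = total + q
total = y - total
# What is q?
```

Answer: 43

Derivation:
Trace (tracking q):
y = 16  # -> y = 16
total = y + 18  # -> total = 34
q = y * 3 - 5  # -> q = 43
y = total + q  # -> y = 77
total = y - total  # -> total = 43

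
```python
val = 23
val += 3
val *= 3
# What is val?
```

Trace (tracking val):
val = 23  # -> val = 23
val += 3  # -> val = 26
val *= 3  # -> val = 78

Answer: 78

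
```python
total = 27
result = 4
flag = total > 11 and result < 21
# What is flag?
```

Trace (tracking flag):
total = 27  # -> total = 27
result = 4  # -> result = 4
flag = total > 11 and result < 21  # -> flag = True

Answer: True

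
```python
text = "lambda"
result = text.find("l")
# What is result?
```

Answer: 0

Derivation:
Trace (tracking result):
text = 'lambda'  # -> text = 'lambda'
result = text.find('l')  # -> result = 0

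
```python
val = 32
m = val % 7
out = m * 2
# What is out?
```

Answer: 8

Derivation:
Trace (tracking out):
val = 32  # -> val = 32
m = val % 7  # -> m = 4
out = m * 2  # -> out = 8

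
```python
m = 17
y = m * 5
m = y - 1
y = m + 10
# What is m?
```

Trace (tracking m):
m = 17  # -> m = 17
y = m * 5  # -> y = 85
m = y - 1  # -> m = 84
y = m + 10  # -> y = 94

Answer: 84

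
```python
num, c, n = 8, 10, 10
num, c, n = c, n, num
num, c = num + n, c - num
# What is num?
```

Answer: 18

Derivation:
Trace (tracking num):
num, c, n = (8, 10, 10)  # -> num = 8, c = 10, n = 10
num, c, n = (c, n, num)  # -> num = 10, c = 10, n = 8
num, c = (num + n, c - num)  # -> num = 18, c = 0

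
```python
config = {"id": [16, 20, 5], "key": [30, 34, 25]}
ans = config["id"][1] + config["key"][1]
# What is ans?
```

Answer: 54

Derivation:
Trace (tracking ans):
config = {'id': [16, 20, 5], 'key': [30, 34, 25]}  # -> config = {'id': [16, 20, 5], 'key': [30, 34, 25]}
ans = config['id'][1] + config['key'][1]  # -> ans = 54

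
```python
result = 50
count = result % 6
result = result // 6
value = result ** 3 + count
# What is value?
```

Trace (tracking value):
result = 50  # -> result = 50
count = result % 6  # -> count = 2
result = result // 6  # -> result = 8
value = result ** 3 + count  # -> value = 514

Answer: 514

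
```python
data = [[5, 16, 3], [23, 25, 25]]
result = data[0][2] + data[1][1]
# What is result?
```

Answer: 28

Derivation:
Trace (tracking result):
data = [[5, 16, 3], [23, 25, 25]]  # -> data = [[5, 16, 3], [23, 25, 25]]
result = data[0][2] + data[1][1]  # -> result = 28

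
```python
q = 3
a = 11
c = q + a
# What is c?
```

Answer: 14

Derivation:
Trace (tracking c):
q = 3  # -> q = 3
a = 11  # -> a = 11
c = q + a  # -> c = 14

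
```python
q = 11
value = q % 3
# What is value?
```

Answer: 2

Derivation:
Trace (tracking value):
q = 11  # -> q = 11
value = q % 3  # -> value = 2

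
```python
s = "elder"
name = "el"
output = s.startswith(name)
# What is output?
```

Trace (tracking output):
s = 'elder'  # -> s = 'elder'
name = 'el'  # -> name = 'el'
output = s.startswith(name)  # -> output = True

Answer: True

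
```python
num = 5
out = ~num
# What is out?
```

Trace (tracking out):
num = 5  # -> num = 5
out = ~num  # -> out = -6

Answer: -6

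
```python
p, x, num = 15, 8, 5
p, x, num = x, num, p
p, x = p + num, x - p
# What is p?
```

Trace (tracking p):
p, x, num = (15, 8, 5)  # -> p = 15, x = 8, num = 5
p, x, num = (x, num, p)  # -> p = 8, x = 5, num = 15
p, x = (p + num, x - p)  # -> p = 23, x = -3

Answer: 23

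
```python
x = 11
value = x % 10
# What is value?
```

Answer: 1

Derivation:
Trace (tracking value):
x = 11  # -> x = 11
value = x % 10  # -> value = 1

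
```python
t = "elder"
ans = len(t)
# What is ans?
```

Trace (tracking ans):
t = 'elder'  # -> t = 'elder'
ans = len(t)  # -> ans = 5

Answer: 5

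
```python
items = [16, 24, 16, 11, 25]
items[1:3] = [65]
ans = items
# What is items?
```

Answer: [16, 65, 11, 25]

Derivation:
Trace (tracking items):
items = [16, 24, 16, 11, 25]  # -> items = [16, 24, 16, 11, 25]
items[1:3] = [65]  # -> items = [16, 65, 11, 25]
ans = items  # -> ans = [16, 65, 11, 25]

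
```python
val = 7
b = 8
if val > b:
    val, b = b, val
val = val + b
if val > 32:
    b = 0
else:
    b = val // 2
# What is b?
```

Answer: 7

Derivation:
Trace (tracking b):
val = 7  # -> val = 7
b = 8  # -> b = 8
if val > b:  # condition is False
val = val + b  # -> val = 15
if val > 32:  # condition is False
else:
    b = val // 2  # -> b = 7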